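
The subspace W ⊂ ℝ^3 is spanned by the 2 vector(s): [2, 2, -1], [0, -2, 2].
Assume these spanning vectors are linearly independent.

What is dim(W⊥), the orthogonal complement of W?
dim(W⊥) = 1

For any subspace W of ℝ^n, dim(W) + dim(W⊥) = n (the whole-space dimension).
Here the given 2 vectors are linearly independent, so dim(W) = 2.
Thus dim(W⊥) = n - dim(W) = 3 - 2 = 1.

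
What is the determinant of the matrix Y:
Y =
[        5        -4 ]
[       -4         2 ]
det(Y) = -6

For a 2×2 matrix [[a, b], [c, d]], det = a*d - b*c.
det(Y) = (5)*(2) - (-4)*(-4) = 10 - 16 = -6.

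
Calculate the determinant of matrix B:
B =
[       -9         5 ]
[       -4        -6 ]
det(B) = 74

For a 2×2 matrix [[a, b], [c, d]], det = a*d - b*c.
det(B) = (-9)*(-6) - (5)*(-4) = 54 + 20 = 74.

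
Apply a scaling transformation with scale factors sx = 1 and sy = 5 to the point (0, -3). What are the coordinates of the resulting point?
(0, -15)

Scaling matrix:
[[1, 0], [0, 5]]
Result: (0 × 1, -3 × 5) = (0, -15)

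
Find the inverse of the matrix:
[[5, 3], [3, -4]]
[[4/29, 3/29], [3/29, -5/29]]

For [[a,b],[c,d]], inverse = (1/det)·[[d,-b],[-c,a]]
det = 5·-4 - 3·3 = -29
Inverse = (1/-29)·[[-4, -3], [-3, 5]]
        = [[4/29, 3/29], [3/29, -5/29]]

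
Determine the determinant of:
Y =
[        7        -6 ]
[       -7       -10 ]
det(Y) = -112

For a 2×2 matrix [[a, b], [c, d]], det = a*d - b*c.
det(Y) = (7)*(-10) - (-6)*(-7) = -70 - 42 = -112.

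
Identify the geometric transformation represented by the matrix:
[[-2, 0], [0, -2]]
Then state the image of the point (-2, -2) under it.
uniform scaling by factor -2; image of (-2, -2) is (4, 4)

This is a diagonal matrix with equal entries -2, so it scales both axes by the same factor -2.
The matrix [[-2, 0], [0, -2]] represents: uniform scaling by factor -2.
Applying it to (-2, -2): [-2·-2 + 0·-2, 0·-2 + -2·-2] = (4, 4).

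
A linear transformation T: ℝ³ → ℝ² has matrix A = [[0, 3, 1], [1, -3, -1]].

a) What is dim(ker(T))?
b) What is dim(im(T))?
dim(ker) = 1, dim(im) = 2

The two rows are not scalar multiples of one another (no single k satisfies row 2 = k × row 1), so they are linearly independent.
Thus rank(A) = 2.
dim(im(T)) = rank(A) = 2.
By the rank-nullity theorem applied to T: ℝ³ → ℝ², rank(A) + nullity(A) = 3 (the domain dimension), so dim(ker(T)) = 3 - 2 = 1.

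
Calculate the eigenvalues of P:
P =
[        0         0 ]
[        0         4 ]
λ = 0, 4

Solve det(P - λI) = 0. For a 2×2 matrix the characteristic equation is λ² - (trace)λ + det = 0.
trace(P) = a + d = 0 + 4 = 4.
det(P) = a*d - b*c = (0)*(4) - (0)*(0) = 0 - 0 = 0.
Characteristic equation: λ² - (4)λ + (0) = 0.
Discriminant = (4)² - 4*(0) = 16 - 0 = 16.
λ = (4 ± √16) / 2 = (4 ± 4) / 2 = 0, 4.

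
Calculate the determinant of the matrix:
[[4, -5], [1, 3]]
17

For a 2×2 matrix [[a, b], [c, d]], det = ad - bc
det = (4)(3) - (-5)(1) = 12 - -5 = 17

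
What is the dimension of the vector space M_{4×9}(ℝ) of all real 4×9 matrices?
Dimension = 36

A real 4×9 matrix is determined by its 4·9 = 36 independent entries.
A standard basis is {E_ij : 1 ≤ i ≤ 4, 1 ≤ j ≤ 9}, where E_ij has a 1 in position (i, j) and 0 elsewhere — there are 36 such matrices, and they are linearly independent and span M_{4×9}(ℝ).
Therefore dim(M_{4×9}(ℝ)) = 36.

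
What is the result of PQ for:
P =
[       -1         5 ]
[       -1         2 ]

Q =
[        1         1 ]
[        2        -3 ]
PQ =
[        9       -16 ]
[        3        -7 ]

Matrix multiplication: (PQ)[i][j] = sum over k of P[i][k] * Q[k][j].
  (PQ)[0][0] = (-1)*(1) + (5)*(2) = 9
  (PQ)[0][1] = (-1)*(1) + (5)*(-3) = -16
  (PQ)[1][0] = (-1)*(1) + (2)*(2) = 3
  (PQ)[1][1] = (-1)*(1) + (2)*(-3) = -7
PQ =
[        9       -16 ]
[        3        -7 ]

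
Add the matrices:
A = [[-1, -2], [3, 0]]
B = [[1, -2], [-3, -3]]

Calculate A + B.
[[0, -4], [0, -3]]

Add corresponding elements:
(-1)+(1)=0
(-2)+(-2)=-4
(3)+(-3)=0
(0)+(-3)=-3
A + B = [[0, -4], [0, -3]]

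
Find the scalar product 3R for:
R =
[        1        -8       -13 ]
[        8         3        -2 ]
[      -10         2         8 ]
3R =
[        3       -24       -39 ]
[       24         9        -6 ]
[      -30         6        24 ]

Scalar multiplication is elementwise: (3R)[i][j] = 3 * R[i][j].
  (3R)[0][0] = 3 * (1) = 3
  (3R)[0][1] = 3 * (-8) = -24
  (3R)[0][2] = 3 * (-13) = -39
  (3R)[1][0] = 3 * (8) = 24
  (3R)[1][1] = 3 * (3) = 9
  (3R)[1][2] = 3 * (-2) = -6
  (3R)[2][0] = 3 * (-10) = -30
  (3R)[2][1] = 3 * (2) = 6
  (3R)[2][2] = 3 * (8) = 24
3R =
[        3       -24       -39 ]
[       24         9        -6 ]
[      -30         6        24 ]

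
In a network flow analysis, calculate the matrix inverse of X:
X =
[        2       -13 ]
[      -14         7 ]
det(X) = -168
X⁻¹ =
[    -1/24   -13/168 ]
[    -1/12     -1/84 ]

For a 2×2 matrix X = [[a, b], [c, d]] with det(X) ≠ 0, X⁻¹ = (1/det(X)) * [[d, -b], [-c, a]].
det(X) = (2)*(7) - (-13)*(-14) = 14 - 182 = -168.
X⁻¹ = (1/-168) * [[7, 13], [14, 2]].
Dividing each entry by -168 and reducing:
X⁻¹ =
[    -1/24   -13/168 ]
[    -1/12     -1/84 ]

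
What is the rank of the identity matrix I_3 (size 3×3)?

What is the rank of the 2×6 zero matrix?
rank(I_3) = 3, rank(0) = 0

The identity I_3 has 3 columns that are the standard basis vectors e_1, …, e_3. These are linearly independent, so all 3 columns are pivots and rank(I_3) = 3.
The 2×6 zero matrix has every entry zero, so every row is the zero row and there are no pivots; rank(0) = 0.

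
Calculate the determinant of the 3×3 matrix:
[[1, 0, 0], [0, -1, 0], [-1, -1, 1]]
-1

Expansion along first row:
det = 1·det([[-1,0],[-1,1]]) - 0·det([[0,0],[-1,1]]) + 0·det([[0,-1],[-1,-1]])
    = 1·(-1·1 - 0·-1) - 0·(0·1 - 0·-1) + 0·(0·-1 - -1·-1)
    = 1·-1 - 0·0 + 0·-1
    = -1 + 0 + 0 = -1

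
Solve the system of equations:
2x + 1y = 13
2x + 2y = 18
x = 4, y = 5

Use elimination (row reduction):
Equation 1: 2x + 1y = 13.
Equation 2: 2x + 2y = 18.
Multiply Eq1 by 2 and Eq2 by 2: 4x + 2y = 26;  4x + 4y = 36.
Subtract: (2)y = 10, so y = 5.
Back-substitute into Eq1: 2x + 1*(5) = 13, so x = 4.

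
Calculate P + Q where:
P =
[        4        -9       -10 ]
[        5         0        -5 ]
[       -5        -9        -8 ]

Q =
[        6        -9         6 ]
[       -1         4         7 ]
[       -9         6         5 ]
P + Q =
[       10       -18        -4 ]
[        4         4         2 ]
[      -14        -3        -3 ]

Matrix addition is elementwise: (P+Q)[i][j] = P[i][j] + Q[i][j].
  (P+Q)[0][0] = (4) + (6) = 10
  (P+Q)[0][1] = (-9) + (-9) = -18
  (P+Q)[0][2] = (-10) + (6) = -4
  (P+Q)[1][0] = (5) + (-1) = 4
  (P+Q)[1][1] = (0) + (4) = 4
  (P+Q)[1][2] = (-5) + (7) = 2
  (P+Q)[2][0] = (-5) + (-9) = -14
  (P+Q)[2][1] = (-9) + (6) = -3
  (P+Q)[2][2] = (-8) + (5) = -3
P + Q =
[       10       -18        -4 ]
[        4         4         2 ]
[      -14        -3        -3 ]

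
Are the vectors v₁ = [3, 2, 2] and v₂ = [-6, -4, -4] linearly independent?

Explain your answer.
No, linearly dependent (v₂ = -2·v₁)

Check whether there is a scalar k with v₂ = k·v₁.
Comparing components, k = -2 satisfies -2·[3, 2, 2] = [-6, -4, -4].
Since v₂ is a scalar multiple of v₁, the two vectors are linearly dependent.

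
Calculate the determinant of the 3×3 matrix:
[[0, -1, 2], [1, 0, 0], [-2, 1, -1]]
1

Expansion along first row:
det = 0·det([[0,0],[1,-1]]) - -1·det([[1,0],[-2,-1]]) + 2·det([[1,0],[-2,1]])
    = 0·(0·-1 - 0·1) - -1·(1·-1 - 0·-2) + 2·(1·1 - 0·-2)
    = 0·0 - -1·-1 + 2·1
    = 0 + -1 + 2 = 1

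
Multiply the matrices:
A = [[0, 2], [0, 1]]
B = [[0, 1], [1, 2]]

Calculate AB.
[[2, 4], [1, 2]]

Each entry (i,j) of AB = sum over k of A[i][k]*B[k][j].
(AB)[0][0] = (0)*(0) + (2)*(1) = 2
(AB)[0][1] = (0)*(1) + (2)*(2) = 4
(AB)[1][0] = (0)*(0) + (1)*(1) = 1
(AB)[1][1] = (0)*(1) + (1)*(2) = 2
AB = [[2, 4], [1, 2]]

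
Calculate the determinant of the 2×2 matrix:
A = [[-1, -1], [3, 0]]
3

For A = [[a, b], [c, d]], det(A) = a*d - b*c.
det(A) = (-1)*(0) - (-1)*(3) = 0 - -3 = 3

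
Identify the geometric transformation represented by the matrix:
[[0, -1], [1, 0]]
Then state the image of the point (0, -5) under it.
rotation by 90° counterclockwise; image of (0, -5) is (5, 0)

This matches the form [[cos θ, -sin θ], [sin θ, cos θ]] of a rotation matrix; reading off cos θ and sin θ gives the angle.
The matrix [[0, -1], [1, 0]] represents: rotation by 90° counterclockwise.
Applying it to (0, -5): [0·0 + -1·-5, 1·0 + 0·-5] = (5, 0).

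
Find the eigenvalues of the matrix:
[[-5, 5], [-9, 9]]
λ = 0 and λ = 4

Characteristic equation: det(A - λI) = 0
λ² - (trace)λ + (det) = 0
λ² - (4)λ + (0) = 0
λ² - 4λ + 0 = 0
Solving: λ = 0, 4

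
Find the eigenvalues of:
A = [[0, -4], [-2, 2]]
λ = -2, 4

Solve det(A - λI) = 0. For a 2×2 matrix this is λ² - (trace)λ + det = 0.
trace(A) = 0 + 2 = 2.
det(A) = (0)*(2) - (-4)*(-2) = 0 - 8 = -8.
Characteristic equation: λ² - (2)λ + (-8) = 0.
Discriminant: (2)² - 4*(-8) = 4 + 32 = 36.
Roots: λ = (2 ± √36) / 2 = -2, 4.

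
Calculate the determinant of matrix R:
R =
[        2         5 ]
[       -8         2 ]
det(R) = 44

For a 2×2 matrix [[a, b], [c, d]], det = a*d - b*c.
det(R) = (2)*(2) - (5)*(-8) = 4 + 40 = 44.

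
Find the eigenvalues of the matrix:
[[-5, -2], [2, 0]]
λ = -4 and λ = -1

Characteristic equation: det(A - λI) = 0
λ² - (trace)λ + (det) = 0
λ² - (-5)λ + (4) = 0
λ² + 5λ + 4 = 0
Solving: λ = -4, -1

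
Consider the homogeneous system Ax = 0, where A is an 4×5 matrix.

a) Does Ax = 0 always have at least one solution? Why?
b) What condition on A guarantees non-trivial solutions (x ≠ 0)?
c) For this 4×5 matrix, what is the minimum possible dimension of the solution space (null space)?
a) Yes, x = 0 is always a solution. b) When A has linearly dependent columns (rank < n). c) Minimum nullity = 1.

a) x = 0 satisfies A·0 = 0, so the zero vector is always a solution.
b) Non-trivial solutions exist iff the columns of A are linearly dependent, equivalently rank(A) < n (the number of columns).
c) By rank-nullity, rank(A) + nullity(A) = n = 5. Since A has only 4 rows, rank(A) ≤ 4, so nullity(A) ≥ 5 - 4 = 1.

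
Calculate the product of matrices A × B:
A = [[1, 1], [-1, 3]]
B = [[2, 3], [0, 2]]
[[2, 5], [-2, 3]]

Matrix multiplication:
C[0][0] = 1×2 + 1×0 = 2
C[0][1] = 1×3 + 1×2 = 5
C[1][0] = -1×2 + 3×0 = -2
C[1][1] = -1×3 + 3×2 = 3
Result: [[2, 5], [-2, 3]]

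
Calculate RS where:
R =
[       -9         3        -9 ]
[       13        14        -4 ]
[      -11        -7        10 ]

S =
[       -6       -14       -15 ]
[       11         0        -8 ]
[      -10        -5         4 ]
RS =
[      177       171        75 ]
[      116      -162      -323 ]
[     -111       104       261 ]

Matrix multiplication: (RS)[i][j] = sum over k of R[i][k] * S[k][j].
  (RS)[0][0] = (-9)*(-6) + (3)*(11) + (-9)*(-10) = 177
  (RS)[0][1] = (-9)*(-14) + (3)*(0) + (-9)*(-5) = 171
  (RS)[0][2] = (-9)*(-15) + (3)*(-8) + (-9)*(4) = 75
  (RS)[1][0] = (13)*(-6) + (14)*(11) + (-4)*(-10) = 116
  (RS)[1][1] = (13)*(-14) + (14)*(0) + (-4)*(-5) = -162
  (RS)[1][2] = (13)*(-15) + (14)*(-8) + (-4)*(4) = -323
  (RS)[2][0] = (-11)*(-6) + (-7)*(11) + (10)*(-10) = -111
  (RS)[2][1] = (-11)*(-14) + (-7)*(0) + (10)*(-5) = 104
  (RS)[2][2] = (-11)*(-15) + (-7)*(-8) + (10)*(4) = 261
RS =
[      177       171        75 ]
[      116      -162      -323 ]
[     -111       104       261 ]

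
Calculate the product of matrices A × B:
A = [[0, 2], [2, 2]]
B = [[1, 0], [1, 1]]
[[2, 2], [4, 2]]

Matrix multiplication:
C[0][0] = 0×1 + 2×1 = 2
C[0][1] = 0×0 + 2×1 = 2
C[1][0] = 2×1 + 2×1 = 4
C[1][1] = 2×0 + 2×1 = 2
Result: [[2, 2], [4, 2]]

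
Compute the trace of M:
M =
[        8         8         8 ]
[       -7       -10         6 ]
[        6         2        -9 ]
tr(M) = 8 - 10 - 9 = -11

The trace of a square matrix is the sum of its diagonal entries.
Diagonal entries of M: M[0][0] = 8, M[1][1] = -10, M[2][2] = -9.
tr(M) = 8 - 10 - 9 = -11.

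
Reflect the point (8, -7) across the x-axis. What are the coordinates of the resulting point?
(8, 7)

Reflection across x-axis: (8, -7) → (8, 7)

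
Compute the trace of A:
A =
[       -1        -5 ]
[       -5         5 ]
tr(A) = -1 + 5 = 4

The trace of a square matrix is the sum of its diagonal entries.
Diagonal entries of A: A[0][0] = -1, A[1][1] = 5.
tr(A) = -1 + 5 = 4.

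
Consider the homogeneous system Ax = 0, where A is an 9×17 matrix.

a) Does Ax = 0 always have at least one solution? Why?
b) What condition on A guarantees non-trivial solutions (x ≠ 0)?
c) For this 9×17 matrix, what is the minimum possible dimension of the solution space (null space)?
a) Yes, x = 0 is always a solution. b) When A has linearly dependent columns (rank < n). c) Minimum nullity = 8.

a) x = 0 satisfies A·0 = 0, so the zero vector is always a solution.
b) Non-trivial solutions exist iff the columns of A are linearly dependent, equivalently rank(A) < n (the number of columns).
c) By rank-nullity, rank(A) + nullity(A) = n = 17. Since A has only 9 rows, rank(A) ≤ 9, so nullity(A) ≥ 17 - 9 = 8.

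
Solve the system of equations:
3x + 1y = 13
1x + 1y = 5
x = 4, y = 1

Use elimination (row reduction):
Equation 1: 3x + 1y = 13.
Equation 2: 1x + 1y = 5.
Multiply Eq1 by 1 and Eq2 by 3: 3x + 1y = 13;  3x + 3y = 15.
Subtract: (2)y = 2, so y = 1.
Back-substitute into Eq1: 3x + 1*(1) = 13, so x = 4.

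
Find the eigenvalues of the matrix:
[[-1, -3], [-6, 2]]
λ = -4 and λ = 5

Characteristic equation: det(A - λI) = 0
λ² - (trace)λ + (det) = 0
λ² - (1)λ + (-20) = 0
λ² - 1λ - 20 = 0
Solving: λ = -4, 5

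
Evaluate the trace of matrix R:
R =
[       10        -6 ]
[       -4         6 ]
tr(R) = 10 + 6 = 16

The trace of a square matrix is the sum of its diagonal entries.
Diagonal entries of R: R[0][0] = 10, R[1][1] = 6.
tr(R) = 10 + 6 = 16.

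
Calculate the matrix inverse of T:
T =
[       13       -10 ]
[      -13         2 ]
det(T) = -104
T⁻¹ =
[    -1/52     -5/52 ]
[     -1/8      -1/8 ]

For a 2×2 matrix T = [[a, b], [c, d]] with det(T) ≠ 0, T⁻¹ = (1/det(T)) * [[d, -b], [-c, a]].
det(T) = (13)*(2) - (-10)*(-13) = 26 - 130 = -104.
T⁻¹ = (1/-104) * [[2, 10], [13, 13]].
Dividing each entry by -104 and reducing:
T⁻¹ =
[    -1/52     -5/52 ]
[     -1/8      -1/8 ]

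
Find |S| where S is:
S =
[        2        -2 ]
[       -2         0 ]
det(S) = -4

For a 2×2 matrix [[a, b], [c, d]], det = a*d - b*c.
det(S) = (2)*(0) - (-2)*(-2) = 0 - 4 = -4.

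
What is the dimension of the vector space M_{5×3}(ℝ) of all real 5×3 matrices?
Dimension = 15

A real 5×3 matrix is determined by its 5·3 = 15 independent entries.
A standard basis is {E_ij : 1 ≤ i ≤ 5, 1 ≤ j ≤ 3}, where E_ij has a 1 in position (i, j) and 0 elsewhere — there are 15 such matrices, and they are linearly independent and span M_{5×3}(ℝ).
Therefore dim(M_{5×3}(ℝ)) = 15.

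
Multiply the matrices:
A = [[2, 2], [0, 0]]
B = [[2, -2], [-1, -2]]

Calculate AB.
[[2, -8], [0, 0]]

Each entry (i,j) of AB = sum over k of A[i][k]*B[k][j].
(AB)[0][0] = (2)*(2) + (2)*(-1) = 2
(AB)[0][1] = (2)*(-2) + (2)*(-2) = -8
(AB)[1][0] = (0)*(2) + (0)*(-1) = 0
(AB)[1][1] = (0)*(-2) + (0)*(-2) = 0
AB = [[2, -8], [0, 0]]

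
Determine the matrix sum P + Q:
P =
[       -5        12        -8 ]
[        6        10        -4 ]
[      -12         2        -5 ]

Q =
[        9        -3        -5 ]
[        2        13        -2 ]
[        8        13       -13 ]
P + Q =
[        4         9       -13 ]
[        8        23        -6 ]
[       -4        15       -18 ]

Matrix addition is elementwise: (P+Q)[i][j] = P[i][j] + Q[i][j].
  (P+Q)[0][0] = (-5) + (9) = 4
  (P+Q)[0][1] = (12) + (-3) = 9
  (P+Q)[0][2] = (-8) + (-5) = -13
  (P+Q)[1][0] = (6) + (2) = 8
  (P+Q)[1][1] = (10) + (13) = 23
  (P+Q)[1][2] = (-4) + (-2) = -6
  (P+Q)[2][0] = (-12) + (8) = -4
  (P+Q)[2][1] = (2) + (13) = 15
  (P+Q)[2][2] = (-5) + (-13) = -18
P + Q =
[        4         9       -13 ]
[        8        23        -6 ]
[       -4        15       -18 ]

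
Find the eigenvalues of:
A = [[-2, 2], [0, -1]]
λ = -2, -1

Solve det(A - λI) = 0. For a 2×2 matrix this is λ² - (trace)λ + det = 0.
trace(A) = -2 - 1 = -3.
det(A) = (-2)*(-1) - (2)*(0) = 2 - 0 = 2.
Characteristic equation: λ² - (-3)λ + (2) = 0.
Discriminant: (-3)² - 4*(2) = 9 - 8 = 1.
Roots: λ = (-3 ± √1) / 2 = -2, -1.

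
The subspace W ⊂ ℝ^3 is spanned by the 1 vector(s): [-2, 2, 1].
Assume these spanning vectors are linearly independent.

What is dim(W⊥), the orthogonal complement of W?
dim(W⊥) = 2

For any subspace W of ℝ^n, dim(W) + dim(W⊥) = n (the whole-space dimension).
Here the given 1 vectors are linearly independent, so dim(W) = 1.
Thus dim(W⊥) = n - dim(W) = 3 - 1 = 2.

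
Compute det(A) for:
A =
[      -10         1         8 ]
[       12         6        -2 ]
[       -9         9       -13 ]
det(A) = 2070

Expand along row 0 (cofactor expansion): det(A) = a*(e*i - f*h) - b*(d*i - f*g) + c*(d*h - e*g), where the 3×3 is [[a, b, c], [d, e, f], [g, h, i]].
Minor M_00 = (6)*(-13) - (-2)*(9) = -78 + 18 = -60.
Minor M_01 = (12)*(-13) - (-2)*(-9) = -156 - 18 = -174.
Minor M_02 = (12)*(9) - (6)*(-9) = 108 + 54 = 162.
det(A) = (-10)*(-60) - (1)*(-174) + (8)*(162) = 600 + 174 + 1296 = 2070.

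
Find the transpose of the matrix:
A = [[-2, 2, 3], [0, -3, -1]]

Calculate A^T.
[[-2, 0], [2, -3], [3, -1]]

The transpose sends entry (i,j) to (j,i); rows become columns.
Row 0 of A: [-2, 2, 3] -> column 0 of A^T.
Row 1 of A: [0, -3, -1] -> column 1 of A^T.
A^T = [[-2, 0], [2, -3], [3, -1]]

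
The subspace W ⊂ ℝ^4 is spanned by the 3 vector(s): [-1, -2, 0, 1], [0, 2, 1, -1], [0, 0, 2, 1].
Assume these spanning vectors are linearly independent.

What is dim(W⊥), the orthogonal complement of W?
dim(W⊥) = 1

For any subspace W of ℝ^n, dim(W) + dim(W⊥) = n (the whole-space dimension).
Here the given 3 vectors are linearly independent, so dim(W) = 3.
Thus dim(W⊥) = n - dim(W) = 4 - 3 = 1.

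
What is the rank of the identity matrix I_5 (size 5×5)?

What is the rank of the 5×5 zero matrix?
rank(I_5) = 5, rank(0) = 0

The identity I_5 has 5 columns that are the standard basis vectors e_1, …, e_5. These are linearly independent, so all 5 columns are pivots and rank(I_5) = 5.
The 5×5 zero matrix has every entry zero, so every row is the zero row and there are no pivots; rank(0) = 0.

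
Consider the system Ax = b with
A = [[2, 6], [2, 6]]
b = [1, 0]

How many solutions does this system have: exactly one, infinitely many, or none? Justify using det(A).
No solution

det(A) = (2)*(6) - (6)*(2) = 0, so A is singular.
The column space of A is span(column 1) = span([2, 2]).
b = [1, 0] is not a scalar multiple of column 1, so b ∉ column space and the system is inconsistent — no solution.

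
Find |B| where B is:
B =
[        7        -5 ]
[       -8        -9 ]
det(B) = -103

For a 2×2 matrix [[a, b], [c, d]], det = a*d - b*c.
det(B) = (7)*(-9) - (-5)*(-8) = -63 - 40 = -103.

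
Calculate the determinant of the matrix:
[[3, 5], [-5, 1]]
28

For a 2×2 matrix [[a, b], [c, d]], det = ad - bc
det = (3)(1) - (5)(-5) = 3 - -25 = 28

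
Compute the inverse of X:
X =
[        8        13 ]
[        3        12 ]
det(X) = 57
X⁻¹ =
[     4/19    -13/57 ]
[    -1/19      8/57 ]

For a 2×2 matrix X = [[a, b], [c, d]] with det(X) ≠ 0, X⁻¹ = (1/det(X)) * [[d, -b], [-c, a]].
det(X) = (8)*(12) - (13)*(3) = 96 - 39 = 57.
X⁻¹ = (1/57) * [[12, -13], [-3, 8]].
Dividing each entry by 57 and reducing:
X⁻¹ =
[     4/19    -13/57 ]
[    -1/19      8/57 ]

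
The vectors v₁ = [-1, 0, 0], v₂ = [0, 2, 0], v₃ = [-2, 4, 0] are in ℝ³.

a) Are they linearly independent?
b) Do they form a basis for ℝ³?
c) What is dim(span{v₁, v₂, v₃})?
Not independent, not a basis, dim(span) = 2

Check whether v₃ can be written as a linear combination of v₁ and v₂.
v₃ = (2)·v₁ + (2)·v₂ = [-2, 4, 0], so the three vectors are linearly dependent.
Thus they do not form a basis for ℝ³, and dim(span{v₁, v₂, v₃}) = 2 (spanned by v₁ and v₂).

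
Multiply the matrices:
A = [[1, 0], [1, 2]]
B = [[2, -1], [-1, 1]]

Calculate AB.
[[2, -1], [0, 1]]

Each entry (i,j) of AB = sum over k of A[i][k]*B[k][j].
(AB)[0][0] = (1)*(2) + (0)*(-1) = 2
(AB)[0][1] = (1)*(-1) + (0)*(1) = -1
(AB)[1][0] = (1)*(2) + (2)*(-1) = 0
(AB)[1][1] = (1)*(-1) + (2)*(1) = 1
AB = [[2, -1], [0, 1]]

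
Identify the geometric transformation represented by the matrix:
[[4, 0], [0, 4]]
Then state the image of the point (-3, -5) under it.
uniform scaling by factor 4; image of (-3, -5) is (-12, -20)

This is a diagonal matrix with equal entries 4, so it scales both axes by the same factor 4.
The matrix [[4, 0], [0, 4]] represents: uniform scaling by factor 4.
Applying it to (-3, -5): [4·-3 + 0·-5, 0·-3 + 4·-5] = (-12, -20).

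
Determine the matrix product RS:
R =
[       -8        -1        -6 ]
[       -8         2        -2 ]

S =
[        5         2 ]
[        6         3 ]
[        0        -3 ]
RS =
[      -46        -1 ]
[      -28        -4 ]

Matrix multiplication: (RS)[i][j] = sum over k of R[i][k] * S[k][j].
  (RS)[0][0] = (-8)*(5) + (-1)*(6) + (-6)*(0) = -46
  (RS)[0][1] = (-8)*(2) + (-1)*(3) + (-6)*(-3) = -1
  (RS)[1][0] = (-8)*(5) + (2)*(6) + (-2)*(0) = -28
  (RS)[1][1] = (-8)*(2) + (2)*(3) + (-2)*(-3) = -4
RS =
[      -46        -1 ]
[      -28        -4 ]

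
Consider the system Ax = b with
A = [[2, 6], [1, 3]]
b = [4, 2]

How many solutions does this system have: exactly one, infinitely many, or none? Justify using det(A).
Infinitely many solutions

det(A) = (2)*(3) - (6)*(1) = 0, so A is singular (column 2 is 3 times column 1).
b = [4, 2] = 2 * column 1 of A, so b lies in the column space of A.
A singular matrix whose right-hand side is in its column space gives a 1-parameter family of solutions — infinitely many.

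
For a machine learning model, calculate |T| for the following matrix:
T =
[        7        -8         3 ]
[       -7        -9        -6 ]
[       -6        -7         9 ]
det(T) = -1668

Expand along row 0 (cofactor expansion): det(T) = a*(e*i - f*h) - b*(d*i - f*g) + c*(d*h - e*g), where the 3×3 is [[a, b, c], [d, e, f], [g, h, i]].
Minor M_00 = (-9)*(9) - (-6)*(-7) = -81 - 42 = -123.
Minor M_01 = (-7)*(9) - (-6)*(-6) = -63 - 36 = -99.
Minor M_02 = (-7)*(-7) - (-9)*(-6) = 49 - 54 = -5.
det(T) = (7)*(-123) - (-8)*(-99) + (3)*(-5) = -861 - 792 - 15 = -1668.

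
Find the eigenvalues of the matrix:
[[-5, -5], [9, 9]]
λ = 0 and λ = 4

Characteristic equation: det(A - λI) = 0
λ² - (trace)λ + (det) = 0
λ² - (4)λ + (0) = 0
λ² - 4λ + 0 = 0
Solving: λ = 0, 4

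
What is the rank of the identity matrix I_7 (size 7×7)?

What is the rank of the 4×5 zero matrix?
rank(I_7) = 7, rank(0) = 0

The identity I_7 has 7 columns that are the standard basis vectors e_1, …, e_7. These are linearly independent, so all 7 columns are pivots and rank(I_7) = 7.
The 4×5 zero matrix has every entry zero, so every row is the zero row and there are no pivots; rank(0) = 0.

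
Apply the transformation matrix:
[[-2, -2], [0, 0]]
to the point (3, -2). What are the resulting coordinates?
(-2, 0)

Matrix multiplication:
[[-2, -2], [0, 0]] × [3, -2]ᵀ
= [-2×3 + -2×-2, 0×3 + 0×-2]ᵀ
= [-2.0000, 0.0000]ᵀ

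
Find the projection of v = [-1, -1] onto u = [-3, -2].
[-15/13, -10/13]

The projection of v onto u is proj_u(v) = ((v·u) / (u·u)) · u.
v·u = (-1)*(-3) + (-1)*(-2) = 5.
u·u = (-3)*(-3) + (-2)*(-2) = 13.
coefficient = 5 / 13 = 5/13.
proj_u(v) = 5/13 · [-3, -2] = [-15/13, -10/13].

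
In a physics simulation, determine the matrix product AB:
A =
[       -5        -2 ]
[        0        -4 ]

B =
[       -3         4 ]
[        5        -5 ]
AB =
[        5       -10 ]
[      -20        20 ]

Matrix multiplication: (AB)[i][j] = sum over k of A[i][k] * B[k][j].
  (AB)[0][0] = (-5)*(-3) + (-2)*(5) = 5
  (AB)[0][1] = (-5)*(4) + (-2)*(-5) = -10
  (AB)[1][0] = (0)*(-3) + (-4)*(5) = -20
  (AB)[1][1] = (0)*(4) + (-4)*(-5) = 20
AB =
[        5       -10 ]
[      -20        20 ]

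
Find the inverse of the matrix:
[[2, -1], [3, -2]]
[[2, -1], [3, -2]]

For [[a,b],[c,d]], inverse = (1/det)·[[d,-b],[-c,a]]
det = 2·-2 - -1·3 = -1
Inverse = (1/-1)·[[-2, 1], [-3, 2]]
        = [[2, -1], [3, -2]]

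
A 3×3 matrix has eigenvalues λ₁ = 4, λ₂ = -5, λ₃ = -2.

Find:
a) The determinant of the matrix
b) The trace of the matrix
det = 40, trace = -3

Two standard eigenvalue identities:
- det(A) equals the product of the eigenvalues (counted with multiplicity).
- trace(A) equals the sum of the eigenvalues.
det(A) = (4)*(-5)*(-2) = 40.
trace(A) = 4 - 5 - 2 = -3.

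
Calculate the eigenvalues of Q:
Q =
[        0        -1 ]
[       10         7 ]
λ = 2, 5

Solve det(Q - λI) = 0. For a 2×2 matrix the characteristic equation is λ² - (trace)λ + det = 0.
trace(Q) = a + d = 0 + 7 = 7.
det(Q) = a*d - b*c = (0)*(7) - (-1)*(10) = 0 + 10 = 10.
Characteristic equation: λ² - (7)λ + (10) = 0.
Discriminant = (7)² - 4*(10) = 49 - 40 = 9.
λ = (7 ± √9) / 2 = (7 ± 3) / 2 = 2, 5.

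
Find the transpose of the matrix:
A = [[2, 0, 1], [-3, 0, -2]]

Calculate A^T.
[[2, -3], [0, 0], [1, -2]]

The transpose sends entry (i,j) to (j,i); rows become columns.
Row 0 of A: [2, 0, 1] -> column 0 of A^T.
Row 1 of A: [-3, 0, -2] -> column 1 of A^T.
A^T = [[2, -3], [0, 0], [1, -2]]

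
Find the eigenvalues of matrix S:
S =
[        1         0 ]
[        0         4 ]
λ = 1, 4

Solve det(S - λI) = 0. For a 2×2 matrix the characteristic equation is λ² - (trace)λ + det = 0.
trace(S) = a + d = 1 + 4 = 5.
det(S) = a*d - b*c = (1)*(4) - (0)*(0) = 4 - 0 = 4.
Characteristic equation: λ² - (5)λ + (4) = 0.
Discriminant = (5)² - 4*(4) = 25 - 16 = 9.
λ = (5 ± √9) / 2 = (5 ± 3) / 2 = 1, 4.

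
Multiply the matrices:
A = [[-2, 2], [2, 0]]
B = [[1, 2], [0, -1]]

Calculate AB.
[[-2, -6], [2, 4]]

Each entry (i,j) of AB = sum over k of A[i][k]*B[k][j].
(AB)[0][0] = (-2)*(1) + (2)*(0) = -2
(AB)[0][1] = (-2)*(2) + (2)*(-1) = -6
(AB)[1][0] = (2)*(1) + (0)*(0) = 2
(AB)[1][1] = (2)*(2) + (0)*(-1) = 4
AB = [[-2, -6], [2, 4]]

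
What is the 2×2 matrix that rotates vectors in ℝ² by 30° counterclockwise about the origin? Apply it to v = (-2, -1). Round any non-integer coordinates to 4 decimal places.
R = [[√3/2, -1/2], [1/2, √3/2]]; R·v = (-1.2321, -1.8660)

A counterclockwise rotation by angle θ in ℝ² has matrix R(θ) = [[cos θ, -sin θ], [sin θ, cos θ]].
For θ = 30°: cos θ = √3/2, sin θ = 1/2.
R(30°) = [[√3/2, -1/2], [1/2, √3/2]].
R·v = [√3/2·-2 + (-1/2)·-1, 1/2·-2 + √3/2·-1] = (-1.2321, -1.8660).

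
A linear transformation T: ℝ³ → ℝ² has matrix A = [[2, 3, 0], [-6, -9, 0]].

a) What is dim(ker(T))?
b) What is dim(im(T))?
dim(ker) = 2, dim(im) = 1

Observe that row 2 = -3 × row 1 (so the rows are linearly dependent).
Thus rank(A) = 1 (only one linearly independent row).
dim(im(T)) = rank(A) = 1.
By the rank-nullity theorem applied to T: ℝ³ → ℝ², rank(A) + nullity(A) = 3 (the domain dimension), so dim(ker(T)) = 3 - 1 = 2.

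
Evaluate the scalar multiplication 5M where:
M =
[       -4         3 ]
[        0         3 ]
5M =
[      -20        15 ]
[        0        15 ]

Scalar multiplication is elementwise: (5M)[i][j] = 5 * M[i][j].
  (5M)[0][0] = 5 * (-4) = -20
  (5M)[0][1] = 5 * (3) = 15
  (5M)[1][0] = 5 * (0) = 0
  (5M)[1][1] = 5 * (3) = 15
5M =
[      -20        15 ]
[        0        15 ]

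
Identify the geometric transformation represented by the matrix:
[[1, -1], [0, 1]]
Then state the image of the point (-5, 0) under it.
horizontal shear with factor -1; image of (-5, 0) is (-5, 0)

The matrix [[1, k], [0, 1]] sends (x, y) to (x + -1y, y), leaving the y-coordinate fixed: a horizontal shear.
The matrix [[1, -1], [0, 1]] represents: horizontal shear with factor -1.
Applying it to (-5, 0): [1·-5 + -1·0, 0·-5 + 1·0] = (-5, 0).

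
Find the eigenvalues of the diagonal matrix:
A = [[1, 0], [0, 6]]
λ₁ = 1, λ₂ = 6

The characteristic polynomial of A is det(A - λI) = (1 - λ)(6 - λ) = 0.
The roots are λ = 1 and λ = 6, so the eigenvalues are the diagonal entries.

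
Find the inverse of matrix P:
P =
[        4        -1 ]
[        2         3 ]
det(P) = 14
P⁻¹ =
[     3/14      1/14 ]
[     -1/7       2/7 ]

For a 2×2 matrix P = [[a, b], [c, d]] with det(P) ≠ 0, P⁻¹ = (1/det(P)) * [[d, -b], [-c, a]].
det(P) = (4)*(3) - (-1)*(2) = 12 + 2 = 14.
P⁻¹ = (1/14) * [[3, 1], [-2, 4]].
Dividing each entry by 14 and reducing:
P⁻¹ =
[     3/14      1/14 ]
[     -1/7       2/7 ]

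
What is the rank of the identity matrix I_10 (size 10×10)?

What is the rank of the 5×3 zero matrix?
rank(I_10) = 10, rank(0) = 0

The identity I_10 has 10 columns that are the standard basis vectors e_1, …, e_10. These are linearly independent, so all 10 columns are pivots and rank(I_10) = 10.
The 5×3 zero matrix has every entry zero, so every row is the zero row and there are no pivots; rank(0) = 0.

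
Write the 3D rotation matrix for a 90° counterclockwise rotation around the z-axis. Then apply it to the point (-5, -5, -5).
R = [[0, -1, 0], [1, 0, 0], [0, 0, 1]]; R·(-5, -5, -5) = (5, -5, -5)

Rotation matrix for 90° around z-axis:
cos(90°) = 0, sin(90°) = 1
R = [[0, -1, 0], [1, 0, 0], [0, 0, 1]]
Apply to (-5, -5, -5): R·[-5, -5, -5]ᵀ = (5, -5, -5)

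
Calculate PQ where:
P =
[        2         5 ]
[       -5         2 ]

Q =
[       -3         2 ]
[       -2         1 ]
PQ =
[      -16         9 ]
[       11        -8 ]

Matrix multiplication: (PQ)[i][j] = sum over k of P[i][k] * Q[k][j].
  (PQ)[0][0] = (2)*(-3) + (5)*(-2) = -16
  (PQ)[0][1] = (2)*(2) + (5)*(1) = 9
  (PQ)[1][0] = (-5)*(-3) + (2)*(-2) = 11
  (PQ)[1][1] = (-5)*(2) + (2)*(1) = -8
PQ =
[      -16         9 ]
[       11        -8 ]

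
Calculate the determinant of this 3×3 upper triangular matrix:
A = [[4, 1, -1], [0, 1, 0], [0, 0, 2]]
8

The determinant of a triangular matrix is the product of its diagonal entries (the off-diagonal entries above the diagonal do not affect it).
det(A) = (4) * (1) * (2) = 8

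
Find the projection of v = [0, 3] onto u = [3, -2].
[-18/13, 12/13]

The projection of v onto u is proj_u(v) = ((v·u) / (u·u)) · u.
v·u = (0)*(3) + (3)*(-2) = -6.
u·u = (3)*(3) + (-2)*(-2) = 13.
coefficient = -6 / 13 = -6/13.
proj_u(v) = -6/13 · [3, -2] = [-18/13, 12/13].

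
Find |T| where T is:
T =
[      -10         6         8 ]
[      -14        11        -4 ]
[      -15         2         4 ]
det(T) = 1272

Expand along row 0 (cofactor expansion): det(T) = a*(e*i - f*h) - b*(d*i - f*g) + c*(d*h - e*g), where the 3×3 is [[a, b, c], [d, e, f], [g, h, i]].
Minor M_00 = (11)*(4) - (-4)*(2) = 44 + 8 = 52.
Minor M_01 = (-14)*(4) - (-4)*(-15) = -56 - 60 = -116.
Minor M_02 = (-14)*(2) - (11)*(-15) = -28 + 165 = 137.
det(T) = (-10)*(52) - (6)*(-116) + (8)*(137) = -520 + 696 + 1096 = 1272.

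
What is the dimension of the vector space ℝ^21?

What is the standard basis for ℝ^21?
Dimension = 21; standard basis = {e_1, e_2, e_3, …, e_21}

ℝ^21 is the space of 21-tuples of real numbers; its dimension is 21.
The standard basis consists of 21 vectors: e_1, e_2, e_3, …, e_21, where e_i is the vector with 1 in position i and 0 elsewhere.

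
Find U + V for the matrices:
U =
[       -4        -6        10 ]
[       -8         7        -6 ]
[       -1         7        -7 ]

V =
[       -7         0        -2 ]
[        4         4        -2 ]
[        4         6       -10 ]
U + V =
[      -11        -6         8 ]
[       -4        11        -8 ]
[        3        13       -17 ]

Matrix addition is elementwise: (U+V)[i][j] = U[i][j] + V[i][j].
  (U+V)[0][0] = (-4) + (-7) = -11
  (U+V)[0][1] = (-6) + (0) = -6
  (U+V)[0][2] = (10) + (-2) = 8
  (U+V)[1][0] = (-8) + (4) = -4
  (U+V)[1][1] = (7) + (4) = 11
  (U+V)[1][2] = (-6) + (-2) = -8
  (U+V)[2][0] = (-1) + (4) = 3
  (U+V)[2][1] = (7) + (6) = 13
  (U+V)[2][2] = (-7) + (-10) = -17
U + V =
[      -11        -6         8 ]
[       -4        11        -8 ]
[        3        13       -17 ]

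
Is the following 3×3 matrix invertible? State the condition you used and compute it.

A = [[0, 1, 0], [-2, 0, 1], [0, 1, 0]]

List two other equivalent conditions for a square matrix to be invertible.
No, not invertible; det(A) = 0 (two rows are equal, so the rows are linearly dependent). Equivalent conditions (failing for this A): rank(A) < 3; Ax = 0 has non-trivial solutions; 0 is an eigenvalue; the columns are linearly dependent.

To check invertibility, compute det(A).
In this matrix, row 0 and the last row are identical, so one row is a scalar multiple of another and the rows are linearly dependent.
A matrix with linearly dependent rows has det = 0 and is not invertible.
Equivalent failed conditions:
- rank(A) < 3.
- Ax = 0 has non-trivial solutions.
- 0 is an eigenvalue.
- The columns are linearly dependent.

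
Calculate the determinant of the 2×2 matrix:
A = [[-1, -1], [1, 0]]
1

For A = [[a, b], [c, d]], det(A) = a*d - b*c.
det(A) = (-1)*(0) - (-1)*(1) = 0 - -1 = 1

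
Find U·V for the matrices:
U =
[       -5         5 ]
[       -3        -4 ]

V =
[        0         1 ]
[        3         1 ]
UV =
[       15         0 ]
[      -12        -7 ]

Matrix multiplication: (UV)[i][j] = sum over k of U[i][k] * V[k][j].
  (UV)[0][0] = (-5)*(0) + (5)*(3) = 15
  (UV)[0][1] = (-5)*(1) + (5)*(1) = 0
  (UV)[1][0] = (-3)*(0) + (-4)*(3) = -12
  (UV)[1][1] = (-3)*(1) + (-4)*(1) = -7
UV =
[       15         0 ]
[      -12        -7 ]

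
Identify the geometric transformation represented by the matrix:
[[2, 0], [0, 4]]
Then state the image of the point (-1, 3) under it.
non-uniform scaling by (2, 4); image of (-1, 3) is (-2, 12)

This is diagonal with distinct entries, so it scales the x-axis by 2 and the y-axis by 4.
The matrix [[2, 0], [0, 4]] represents: non-uniform scaling by (2, 4).
Applying it to (-1, 3): [2·-1 + 0·3, 0·-1 + 4·3] = (-2, 12).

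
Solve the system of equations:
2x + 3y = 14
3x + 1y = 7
x = 1, y = 4

Use elimination (row reduction):
Equation 1: 2x + 3y = 14.
Equation 2: 3x + 1y = 7.
Multiply Eq1 by 3 and Eq2 by 2: 6x + 9y = 42;  6x + 2y = 14.
Subtract: (-7)y = -28, so y = 4.
Back-substitute into Eq1: 2x + 3*(4) = 14, so x = 1.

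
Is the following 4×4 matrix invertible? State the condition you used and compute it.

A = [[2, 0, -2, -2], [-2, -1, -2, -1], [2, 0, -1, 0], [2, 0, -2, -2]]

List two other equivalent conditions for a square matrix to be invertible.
No, not invertible; det(A) = 0 (two rows are equal, so the rows are linearly dependent). Equivalent conditions (failing for this A): rank(A) < 4; Ax = 0 has non-trivial solutions; 0 is an eigenvalue; the columns are linearly dependent.

To check invertibility, compute det(A).
In this matrix, row 0 and the last row are identical, so one row is a scalar multiple of another and the rows are linearly dependent.
A matrix with linearly dependent rows has det = 0 and is not invertible.
Equivalent failed conditions:
- rank(A) < 4.
- Ax = 0 has non-trivial solutions.
- 0 is an eigenvalue.
- The columns are linearly dependent.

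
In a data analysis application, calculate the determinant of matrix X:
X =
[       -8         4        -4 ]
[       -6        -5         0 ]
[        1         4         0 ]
det(X) = 76

Expand along row 0 (cofactor expansion): det(X) = a*(e*i - f*h) - b*(d*i - f*g) + c*(d*h - e*g), where the 3×3 is [[a, b, c], [d, e, f], [g, h, i]].
Minor M_00 = (-5)*(0) - (0)*(4) = 0 - 0 = 0.
Minor M_01 = (-6)*(0) - (0)*(1) = 0 - 0 = 0.
Minor M_02 = (-6)*(4) - (-5)*(1) = -24 + 5 = -19.
det(X) = (-8)*(0) - (4)*(0) + (-4)*(-19) = 0 + 0 + 76 = 76.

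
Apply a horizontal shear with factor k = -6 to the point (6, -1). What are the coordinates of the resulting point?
(12, -1)

Shear matrix for horizontal shear with factor k = -6:
[[1, -6], [0, 1]]
Result: (6, -1) → (12, -1)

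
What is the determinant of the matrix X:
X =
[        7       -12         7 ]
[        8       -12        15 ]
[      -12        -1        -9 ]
det(X) = 1093

Expand along row 0 (cofactor expansion): det(X) = a*(e*i - f*h) - b*(d*i - f*g) + c*(d*h - e*g), where the 3×3 is [[a, b, c], [d, e, f], [g, h, i]].
Minor M_00 = (-12)*(-9) - (15)*(-1) = 108 + 15 = 123.
Minor M_01 = (8)*(-9) - (15)*(-12) = -72 + 180 = 108.
Minor M_02 = (8)*(-1) - (-12)*(-12) = -8 - 144 = -152.
det(X) = (7)*(123) - (-12)*(108) + (7)*(-152) = 861 + 1296 - 1064 = 1093.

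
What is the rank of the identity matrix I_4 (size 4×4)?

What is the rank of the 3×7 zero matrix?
rank(I_4) = 4, rank(0) = 0

The identity I_4 has 4 columns that are the standard basis vectors e_1, …, e_4. These are linearly independent, so all 4 columns are pivots and rank(I_4) = 4.
The 3×7 zero matrix has every entry zero, so every row is the zero row and there are no pivots; rank(0) = 0.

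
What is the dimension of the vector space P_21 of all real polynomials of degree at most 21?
Dimension = 22

A polynomial of degree at most 21 can be written as a₀ + a₁x + a₂x² + … + a_21x^21, with 22 free coefficients a₀, …, a_21.
The set {1, x, x², …, x^21} is a basis: it spans P_21 (every such polynomial is a linear combination of these) and is linearly independent (a polynomial is zero iff all its coefficients are zero).
Therefore dim(P_21) = 21 + 1 = 22.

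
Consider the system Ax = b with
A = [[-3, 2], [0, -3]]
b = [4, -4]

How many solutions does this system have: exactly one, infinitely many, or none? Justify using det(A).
Exactly one solution

Compute det(A) = (-3)*(-3) - (2)*(0) = 9.
Because det(A) ≠ 0, A is invertible and Ax = b has a unique solution for every b (here x = A⁻¹ b).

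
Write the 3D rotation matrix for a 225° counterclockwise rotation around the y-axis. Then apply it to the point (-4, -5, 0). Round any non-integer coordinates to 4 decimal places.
R = [[-√2/2, 0, -√2/2], [0, 1, 0], [√2/2, 0, -√2/2]]; R·(-4, -5, 0) = (2.8284, -5.0000, -2.8284)

Rotation matrix for 225° around y-axis:
cos(225°) = -√2/2, sin(225°) = -√2/2
R = [[-√2/2, 0, -√2/2], [0, 1, 0], [√2/2, 0, -√2/2]]
Apply to (-4, -5, 0): R·[-4, -5, 0]ᵀ = (2.8284, -5.0000, -2.8284)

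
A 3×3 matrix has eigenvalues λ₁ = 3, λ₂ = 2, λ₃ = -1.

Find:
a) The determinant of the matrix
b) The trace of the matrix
det = -6, trace = 4

Two standard eigenvalue identities:
- det(A) equals the product of the eigenvalues (counted with multiplicity).
- trace(A) equals the sum of the eigenvalues.
det(A) = (3)*(2)*(-1) = -6.
trace(A) = 3 + 2 - 1 = 4.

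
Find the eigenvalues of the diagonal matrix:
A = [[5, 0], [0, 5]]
λ₁ = 5, λ₂ = 5

The characteristic polynomial of A is det(A - λI) = (5 - λ)(5 - λ) = 0.
The roots are λ = 5 and λ = 5, so the eigenvalues are the diagonal entries.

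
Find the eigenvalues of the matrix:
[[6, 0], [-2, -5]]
λ = -5 and λ = 6

Characteristic equation: det(A - λI) = 0
λ² - (trace)λ + (det) = 0
λ² - (1)λ + (-30) = 0
λ² - 1λ - 30 = 0
Solving: λ = -5, 6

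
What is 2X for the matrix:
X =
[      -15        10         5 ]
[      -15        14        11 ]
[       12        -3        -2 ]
2X =
[      -30        20        10 ]
[      -30        28        22 ]
[       24        -6        -4 ]

Scalar multiplication is elementwise: (2X)[i][j] = 2 * X[i][j].
  (2X)[0][0] = 2 * (-15) = -30
  (2X)[0][1] = 2 * (10) = 20
  (2X)[0][2] = 2 * (5) = 10
  (2X)[1][0] = 2 * (-15) = -30
  (2X)[1][1] = 2 * (14) = 28
  (2X)[1][2] = 2 * (11) = 22
  (2X)[2][0] = 2 * (12) = 24
  (2X)[2][1] = 2 * (-3) = -6
  (2X)[2][2] = 2 * (-2) = -4
2X =
[      -30        20        10 ]
[      -30        28        22 ]
[       24        -6        -4 ]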